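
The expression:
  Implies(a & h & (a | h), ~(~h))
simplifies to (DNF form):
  True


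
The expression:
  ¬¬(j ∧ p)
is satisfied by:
  {p: True, j: True}


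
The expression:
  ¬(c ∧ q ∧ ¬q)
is always true.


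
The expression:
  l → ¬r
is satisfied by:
  {l: False, r: False}
  {r: True, l: False}
  {l: True, r: False}


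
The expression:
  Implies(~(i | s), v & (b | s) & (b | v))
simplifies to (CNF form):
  (b | i | s) & (i | s | v)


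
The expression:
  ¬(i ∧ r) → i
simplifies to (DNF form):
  i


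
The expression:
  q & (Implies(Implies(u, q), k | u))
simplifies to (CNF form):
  q & (k | u)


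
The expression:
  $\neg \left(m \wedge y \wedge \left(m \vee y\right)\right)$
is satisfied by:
  {m: False, y: False}
  {y: True, m: False}
  {m: True, y: False}


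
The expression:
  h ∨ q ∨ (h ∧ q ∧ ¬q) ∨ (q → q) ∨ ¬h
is always true.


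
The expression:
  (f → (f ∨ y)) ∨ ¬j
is always true.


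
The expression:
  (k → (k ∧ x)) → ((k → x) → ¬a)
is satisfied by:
  {k: True, a: False, x: False}
  {k: False, a: False, x: False}
  {x: True, k: True, a: False}
  {x: True, k: False, a: False}
  {a: True, k: True, x: False}


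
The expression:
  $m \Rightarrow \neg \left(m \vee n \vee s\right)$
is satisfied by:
  {m: False}


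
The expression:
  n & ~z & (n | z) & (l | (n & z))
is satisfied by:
  {n: True, l: True, z: False}


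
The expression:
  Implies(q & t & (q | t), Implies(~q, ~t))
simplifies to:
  True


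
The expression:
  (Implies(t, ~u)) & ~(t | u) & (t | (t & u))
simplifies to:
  False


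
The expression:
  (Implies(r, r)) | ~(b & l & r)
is always true.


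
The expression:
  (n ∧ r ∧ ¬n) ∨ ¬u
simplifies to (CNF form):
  ¬u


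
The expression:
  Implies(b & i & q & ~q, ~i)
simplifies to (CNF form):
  True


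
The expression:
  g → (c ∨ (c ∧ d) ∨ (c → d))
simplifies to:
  True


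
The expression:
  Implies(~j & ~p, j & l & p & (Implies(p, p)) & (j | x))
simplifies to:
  j | p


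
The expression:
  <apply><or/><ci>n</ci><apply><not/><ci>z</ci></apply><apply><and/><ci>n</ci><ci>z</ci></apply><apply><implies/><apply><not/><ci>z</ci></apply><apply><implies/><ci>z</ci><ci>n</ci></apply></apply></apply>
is always true.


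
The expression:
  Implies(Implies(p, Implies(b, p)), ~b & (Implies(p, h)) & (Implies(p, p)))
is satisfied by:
  {h: True, p: False, b: False}
  {p: False, b: False, h: False}
  {h: True, p: True, b: False}


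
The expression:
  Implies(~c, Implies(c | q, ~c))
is always true.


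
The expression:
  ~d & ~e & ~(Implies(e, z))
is never true.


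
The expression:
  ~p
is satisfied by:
  {p: False}


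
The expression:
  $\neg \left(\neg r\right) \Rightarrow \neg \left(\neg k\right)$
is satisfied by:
  {k: True, r: False}
  {r: False, k: False}
  {r: True, k: True}


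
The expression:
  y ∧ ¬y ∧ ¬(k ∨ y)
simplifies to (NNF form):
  False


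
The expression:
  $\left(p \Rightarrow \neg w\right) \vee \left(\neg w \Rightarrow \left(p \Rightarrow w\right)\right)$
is always true.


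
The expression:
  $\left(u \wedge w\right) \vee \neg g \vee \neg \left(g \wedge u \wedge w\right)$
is always true.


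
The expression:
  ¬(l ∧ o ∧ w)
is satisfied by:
  {l: False, o: False, w: False}
  {w: True, l: False, o: False}
  {o: True, l: False, w: False}
  {w: True, o: True, l: False}
  {l: True, w: False, o: False}
  {w: True, l: True, o: False}
  {o: True, l: True, w: False}


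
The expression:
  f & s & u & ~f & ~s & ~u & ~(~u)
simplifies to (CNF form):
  False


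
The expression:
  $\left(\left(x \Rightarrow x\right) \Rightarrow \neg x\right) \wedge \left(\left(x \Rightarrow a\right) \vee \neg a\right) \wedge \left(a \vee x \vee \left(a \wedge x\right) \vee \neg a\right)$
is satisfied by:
  {x: False}


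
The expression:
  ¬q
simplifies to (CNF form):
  ¬q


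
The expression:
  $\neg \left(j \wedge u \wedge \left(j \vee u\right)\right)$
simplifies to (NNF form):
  $\neg j \vee \neg u$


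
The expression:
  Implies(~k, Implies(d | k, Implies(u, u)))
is always true.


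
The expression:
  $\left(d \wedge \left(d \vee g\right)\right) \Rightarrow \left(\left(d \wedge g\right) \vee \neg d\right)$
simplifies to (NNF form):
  $g \vee \neg d$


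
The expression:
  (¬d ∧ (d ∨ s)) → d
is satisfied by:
  {d: True, s: False}
  {s: False, d: False}
  {s: True, d: True}


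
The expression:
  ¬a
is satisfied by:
  {a: False}


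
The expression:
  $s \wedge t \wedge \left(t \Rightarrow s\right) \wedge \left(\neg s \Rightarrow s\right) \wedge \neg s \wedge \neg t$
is never true.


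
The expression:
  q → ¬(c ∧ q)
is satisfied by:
  {c: False, q: False}
  {q: True, c: False}
  {c: True, q: False}


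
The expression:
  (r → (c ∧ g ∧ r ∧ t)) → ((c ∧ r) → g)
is always true.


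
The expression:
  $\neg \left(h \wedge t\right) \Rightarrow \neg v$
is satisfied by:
  {t: True, h: True, v: False}
  {t: True, h: False, v: False}
  {h: True, t: False, v: False}
  {t: False, h: False, v: False}
  {t: True, v: True, h: True}


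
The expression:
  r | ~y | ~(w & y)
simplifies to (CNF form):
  r | ~w | ~y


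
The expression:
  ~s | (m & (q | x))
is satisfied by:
  {x: True, q: True, m: True, s: False}
  {x: True, m: True, s: False, q: False}
  {q: True, m: True, s: False, x: False}
  {m: True, q: False, s: False, x: False}
  {x: True, q: True, m: False, s: False}
  {x: True, q: False, m: False, s: False}
  {q: True, x: False, m: False, s: False}
  {x: False, m: False, s: False, q: False}
  {q: True, x: True, s: True, m: True}
  {x: True, s: True, m: True, q: False}
  {q: True, s: True, m: True, x: False}


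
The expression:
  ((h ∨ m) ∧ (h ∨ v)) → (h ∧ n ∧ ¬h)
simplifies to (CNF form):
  ¬h ∧ (¬m ∨ ¬v)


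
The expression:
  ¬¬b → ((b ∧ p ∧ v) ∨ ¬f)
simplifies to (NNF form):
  (p ∧ v) ∨ ¬b ∨ ¬f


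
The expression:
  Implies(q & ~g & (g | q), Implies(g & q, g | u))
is always true.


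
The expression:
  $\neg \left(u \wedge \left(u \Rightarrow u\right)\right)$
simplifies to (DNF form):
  $\neg u$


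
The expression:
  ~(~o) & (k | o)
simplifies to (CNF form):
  o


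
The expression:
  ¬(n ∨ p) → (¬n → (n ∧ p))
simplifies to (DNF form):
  n ∨ p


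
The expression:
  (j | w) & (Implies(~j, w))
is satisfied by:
  {w: True, j: True}
  {w: True, j: False}
  {j: True, w: False}


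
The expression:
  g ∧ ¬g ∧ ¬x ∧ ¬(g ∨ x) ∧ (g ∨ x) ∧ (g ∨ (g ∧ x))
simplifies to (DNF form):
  False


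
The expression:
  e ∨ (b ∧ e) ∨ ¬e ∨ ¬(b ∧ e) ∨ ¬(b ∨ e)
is always true.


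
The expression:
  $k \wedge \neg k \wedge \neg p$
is never true.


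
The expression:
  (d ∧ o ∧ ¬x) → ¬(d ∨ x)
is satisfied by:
  {x: True, o: False, d: False}
  {o: False, d: False, x: False}
  {x: True, d: True, o: False}
  {d: True, o: False, x: False}
  {x: True, o: True, d: False}
  {o: True, x: False, d: False}
  {x: True, d: True, o: True}


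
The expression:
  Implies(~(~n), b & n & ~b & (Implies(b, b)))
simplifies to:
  ~n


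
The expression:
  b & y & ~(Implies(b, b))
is never true.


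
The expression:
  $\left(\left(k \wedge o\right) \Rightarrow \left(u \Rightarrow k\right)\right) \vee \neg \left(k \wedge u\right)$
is always true.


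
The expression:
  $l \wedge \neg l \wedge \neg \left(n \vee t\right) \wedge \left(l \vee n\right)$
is never true.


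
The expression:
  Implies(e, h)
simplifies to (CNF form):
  h | ~e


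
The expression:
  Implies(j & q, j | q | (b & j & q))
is always true.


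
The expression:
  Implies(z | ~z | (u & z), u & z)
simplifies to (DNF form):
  u & z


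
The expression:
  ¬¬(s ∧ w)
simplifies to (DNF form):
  s ∧ w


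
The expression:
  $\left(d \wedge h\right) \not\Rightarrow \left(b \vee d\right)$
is never true.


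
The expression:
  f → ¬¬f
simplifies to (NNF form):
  True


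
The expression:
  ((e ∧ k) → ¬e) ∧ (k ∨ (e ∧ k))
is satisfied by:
  {k: True, e: False}


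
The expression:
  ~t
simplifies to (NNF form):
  ~t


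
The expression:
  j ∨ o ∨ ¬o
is always true.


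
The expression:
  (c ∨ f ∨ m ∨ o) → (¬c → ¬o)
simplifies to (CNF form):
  c ∨ ¬o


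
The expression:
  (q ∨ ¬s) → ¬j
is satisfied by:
  {s: True, q: False, j: False}
  {q: False, j: False, s: False}
  {s: True, q: True, j: False}
  {q: True, s: False, j: False}
  {j: True, s: True, q: False}


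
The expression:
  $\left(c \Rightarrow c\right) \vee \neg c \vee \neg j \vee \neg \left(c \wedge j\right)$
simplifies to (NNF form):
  $\text{True}$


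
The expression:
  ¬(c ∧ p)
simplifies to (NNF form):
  ¬c ∨ ¬p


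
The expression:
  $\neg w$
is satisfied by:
  {w: False}


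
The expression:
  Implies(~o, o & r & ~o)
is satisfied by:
  {o: True}


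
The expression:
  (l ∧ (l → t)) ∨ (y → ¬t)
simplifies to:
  l ∨ ¬t ∨ ¬y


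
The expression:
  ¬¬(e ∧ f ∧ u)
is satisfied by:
  {e: True, u: True, f: True}


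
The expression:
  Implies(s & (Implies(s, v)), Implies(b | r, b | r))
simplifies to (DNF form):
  True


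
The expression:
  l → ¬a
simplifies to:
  ¬a ∨ ¬l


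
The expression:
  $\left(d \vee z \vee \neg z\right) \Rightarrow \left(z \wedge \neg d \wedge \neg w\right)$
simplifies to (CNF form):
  $z \wedge \neg d \wedge \neg w$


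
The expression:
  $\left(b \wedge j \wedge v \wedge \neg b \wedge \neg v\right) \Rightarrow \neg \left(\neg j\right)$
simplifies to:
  $\text{True}$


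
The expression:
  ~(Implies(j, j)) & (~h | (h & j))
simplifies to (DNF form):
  False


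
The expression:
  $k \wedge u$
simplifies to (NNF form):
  $k \wedge u$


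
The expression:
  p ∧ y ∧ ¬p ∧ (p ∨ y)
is never true.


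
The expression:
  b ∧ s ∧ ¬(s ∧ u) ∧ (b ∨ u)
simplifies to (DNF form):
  b ∧ s ∧ ¬u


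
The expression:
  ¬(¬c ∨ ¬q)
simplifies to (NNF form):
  c ∧ q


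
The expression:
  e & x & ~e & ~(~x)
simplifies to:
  False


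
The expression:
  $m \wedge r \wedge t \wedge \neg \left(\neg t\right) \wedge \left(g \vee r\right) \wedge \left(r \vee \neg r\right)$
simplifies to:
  $m \wedge r \wedge t$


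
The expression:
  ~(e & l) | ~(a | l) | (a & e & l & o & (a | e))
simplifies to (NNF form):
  ~e | ~l | (a & o)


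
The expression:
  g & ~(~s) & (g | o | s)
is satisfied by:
  {s: True, g: True}


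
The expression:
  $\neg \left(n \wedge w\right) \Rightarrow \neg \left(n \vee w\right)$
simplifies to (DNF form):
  $\left(n \wedge w\right) \vee \left(\neg n \wedge \neg w\right)$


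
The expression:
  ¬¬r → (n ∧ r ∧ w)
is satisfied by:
  {n: True, w: True, r: False}
  {n: True, w: False, r: False}
  {w: True, n: False, r: False}
  {n: False, w: False, r: False}
  {r: True, n: True, w: True}


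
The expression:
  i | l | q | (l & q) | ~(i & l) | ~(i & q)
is always true.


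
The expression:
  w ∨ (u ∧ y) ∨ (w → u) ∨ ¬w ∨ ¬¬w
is always true.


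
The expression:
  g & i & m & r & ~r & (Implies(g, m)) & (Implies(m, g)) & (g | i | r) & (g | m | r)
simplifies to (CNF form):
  False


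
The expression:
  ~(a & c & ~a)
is always true.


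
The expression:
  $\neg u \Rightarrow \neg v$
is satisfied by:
  {u: True, v: False}
  {v: False, u: False}
  {v: True, u: True}


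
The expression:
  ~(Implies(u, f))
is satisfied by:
  {u: True, f: False}


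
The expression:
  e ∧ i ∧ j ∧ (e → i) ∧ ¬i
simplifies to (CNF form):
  False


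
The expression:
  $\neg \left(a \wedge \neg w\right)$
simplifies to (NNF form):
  $w \vee \neg a$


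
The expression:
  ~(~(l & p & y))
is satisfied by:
  {p: True, y: True, l: True}


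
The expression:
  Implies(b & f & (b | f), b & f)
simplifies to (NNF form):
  True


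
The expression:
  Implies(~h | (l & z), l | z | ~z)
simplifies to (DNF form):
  True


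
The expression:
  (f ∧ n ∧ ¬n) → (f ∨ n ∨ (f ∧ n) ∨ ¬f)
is always true.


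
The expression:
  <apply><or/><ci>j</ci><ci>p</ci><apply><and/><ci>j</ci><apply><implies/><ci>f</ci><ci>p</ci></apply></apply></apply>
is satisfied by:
  {p: True, j: True}
  {p: True, j: False}
  {j: True, p: False}


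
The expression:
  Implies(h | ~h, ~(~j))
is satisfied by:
  {j: True}


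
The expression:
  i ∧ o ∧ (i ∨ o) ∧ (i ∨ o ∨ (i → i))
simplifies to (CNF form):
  i ∧ o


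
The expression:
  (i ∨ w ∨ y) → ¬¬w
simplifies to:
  w ∨ (¬i ∧ ¬y)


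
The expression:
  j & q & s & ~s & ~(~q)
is never true.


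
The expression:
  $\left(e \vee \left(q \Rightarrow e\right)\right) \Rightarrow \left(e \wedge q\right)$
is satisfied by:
  {q: True}


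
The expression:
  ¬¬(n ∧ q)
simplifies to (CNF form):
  n ∧ q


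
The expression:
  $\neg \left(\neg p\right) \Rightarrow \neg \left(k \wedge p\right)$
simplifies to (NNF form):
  $\neg k \vee \neg p$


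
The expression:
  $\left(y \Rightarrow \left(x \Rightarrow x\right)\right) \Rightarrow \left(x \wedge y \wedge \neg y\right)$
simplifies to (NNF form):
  $\text{False}$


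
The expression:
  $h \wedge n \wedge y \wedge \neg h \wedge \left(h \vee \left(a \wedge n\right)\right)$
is never true.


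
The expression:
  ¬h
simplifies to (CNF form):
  ¬h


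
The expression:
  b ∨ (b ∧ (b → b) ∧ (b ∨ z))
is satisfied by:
  {b: True}


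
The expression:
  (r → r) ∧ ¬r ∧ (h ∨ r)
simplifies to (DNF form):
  h ∧ ¬r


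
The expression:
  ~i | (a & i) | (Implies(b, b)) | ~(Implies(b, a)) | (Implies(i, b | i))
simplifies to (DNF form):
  True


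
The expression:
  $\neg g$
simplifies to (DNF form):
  $\neg g$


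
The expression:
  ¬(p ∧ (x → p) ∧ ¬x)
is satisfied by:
  {x: True, p: False}
  {p: False, x: False}
  {p: True, x: True}


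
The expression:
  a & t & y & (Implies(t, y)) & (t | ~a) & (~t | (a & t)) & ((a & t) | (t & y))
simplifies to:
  a & t & y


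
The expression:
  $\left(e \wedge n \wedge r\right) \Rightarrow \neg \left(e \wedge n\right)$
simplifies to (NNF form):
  $\neg e \vee \neg n \vee \neg r$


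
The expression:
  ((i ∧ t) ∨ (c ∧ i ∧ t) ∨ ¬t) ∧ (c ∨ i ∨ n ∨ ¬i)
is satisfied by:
  {i: True, t: False}
  {t: False, i: False}
  {t: True, i: True}


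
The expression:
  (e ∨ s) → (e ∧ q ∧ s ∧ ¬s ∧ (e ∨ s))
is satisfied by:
  {e: False, s: False}


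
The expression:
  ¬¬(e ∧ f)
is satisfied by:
  {e: True, f: True}


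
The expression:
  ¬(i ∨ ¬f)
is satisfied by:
  {f: True, i: False}


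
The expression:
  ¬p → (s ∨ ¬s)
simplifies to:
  True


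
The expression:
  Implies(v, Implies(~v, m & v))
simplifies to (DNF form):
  True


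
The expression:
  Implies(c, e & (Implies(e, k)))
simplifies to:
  ~c | (e & k)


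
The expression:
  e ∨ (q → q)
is always true.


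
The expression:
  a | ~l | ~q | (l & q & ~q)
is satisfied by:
  {a: True, l: False, q: False}
  {l: False, q: False, a: False}
  {a: True, q: True, l: False}
  {q: True, l: False, a: False}
  {a: True, l: True, q: False}
  {l: True, a: False, q: False}
  {a: True, q: True, l: True}


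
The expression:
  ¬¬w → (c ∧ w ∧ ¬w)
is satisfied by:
  {w: False}


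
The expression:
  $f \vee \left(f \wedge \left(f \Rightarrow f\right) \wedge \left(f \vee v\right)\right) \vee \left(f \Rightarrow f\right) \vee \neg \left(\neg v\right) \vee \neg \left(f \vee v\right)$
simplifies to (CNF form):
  $\text{True}$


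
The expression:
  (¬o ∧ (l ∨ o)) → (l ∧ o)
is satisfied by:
  {o: True, l: False}
  {l: False, o: False}
  {l: True, o: True}


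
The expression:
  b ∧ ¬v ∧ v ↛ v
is never true.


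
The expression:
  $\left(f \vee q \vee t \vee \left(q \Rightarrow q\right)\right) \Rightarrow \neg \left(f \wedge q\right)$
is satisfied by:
  {q: False, f: False}
  {f: True, q: False}
  {q: True, f: False}


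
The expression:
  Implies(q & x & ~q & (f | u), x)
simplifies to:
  True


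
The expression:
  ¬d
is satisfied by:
  {d: False}


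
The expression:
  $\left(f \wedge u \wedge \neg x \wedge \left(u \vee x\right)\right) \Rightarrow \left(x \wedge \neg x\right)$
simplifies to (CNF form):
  $x \vee \neg f \vee \neg u$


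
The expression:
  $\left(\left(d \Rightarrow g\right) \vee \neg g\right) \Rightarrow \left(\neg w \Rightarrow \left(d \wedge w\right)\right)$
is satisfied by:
  {w: True}


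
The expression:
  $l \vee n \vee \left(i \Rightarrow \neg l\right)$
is always true.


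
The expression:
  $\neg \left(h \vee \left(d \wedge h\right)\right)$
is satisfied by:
  {h: False}


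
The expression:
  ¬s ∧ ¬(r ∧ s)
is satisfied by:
  {s: False}


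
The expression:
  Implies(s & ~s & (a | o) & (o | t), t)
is always true.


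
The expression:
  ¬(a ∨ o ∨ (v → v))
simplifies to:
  False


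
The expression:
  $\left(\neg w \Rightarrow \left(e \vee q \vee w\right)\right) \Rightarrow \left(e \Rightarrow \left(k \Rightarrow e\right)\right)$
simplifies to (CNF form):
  $\text{True}$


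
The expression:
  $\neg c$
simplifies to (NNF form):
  $\neg c$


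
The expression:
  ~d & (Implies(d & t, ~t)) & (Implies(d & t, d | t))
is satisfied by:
  {d: False}


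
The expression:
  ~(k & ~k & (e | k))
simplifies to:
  True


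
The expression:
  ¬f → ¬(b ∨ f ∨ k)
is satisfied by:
  {f: True, b: False, k: False}
  {k: True, f: True, b: False}
  {f: True, b: True, k: False}
  {k: True, f: True, b: True}
  {k: False, b: False, f: False}


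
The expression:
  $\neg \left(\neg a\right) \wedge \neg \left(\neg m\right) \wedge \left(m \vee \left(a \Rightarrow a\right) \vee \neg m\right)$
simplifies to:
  $a \wedge m$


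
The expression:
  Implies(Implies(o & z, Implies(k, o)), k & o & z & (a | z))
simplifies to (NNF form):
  k & o & z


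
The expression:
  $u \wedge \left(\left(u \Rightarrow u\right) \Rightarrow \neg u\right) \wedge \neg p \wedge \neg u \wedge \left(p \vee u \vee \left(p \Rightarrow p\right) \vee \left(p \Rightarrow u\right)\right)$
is never true.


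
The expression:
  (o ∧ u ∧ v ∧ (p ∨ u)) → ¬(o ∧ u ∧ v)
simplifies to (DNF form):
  ¬o ∨ ¬u ∨ ¬v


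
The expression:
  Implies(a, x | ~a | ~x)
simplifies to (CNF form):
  True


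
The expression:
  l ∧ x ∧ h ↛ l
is never true.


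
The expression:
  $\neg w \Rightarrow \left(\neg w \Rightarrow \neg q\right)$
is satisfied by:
  {w: True, q: False}
  {q: False, w: False}
  {q: True, w: True}


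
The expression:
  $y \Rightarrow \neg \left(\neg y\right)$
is always true.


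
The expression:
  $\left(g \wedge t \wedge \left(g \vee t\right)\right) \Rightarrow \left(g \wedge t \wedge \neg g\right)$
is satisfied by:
  {g: False, t: False}
  {t: True, g: False}
  {g: True, t: False}


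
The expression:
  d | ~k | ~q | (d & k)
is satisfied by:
  {d: True, k: False, q: False}
  {k: False, q: False, d: False}
  {d: True, q: True, k: False}
  {q: True, k: False, d: False}
  {d: True, k: True, q: False}
  {k: True, d: False, q: False}
  {d: True, q: True, k: True}


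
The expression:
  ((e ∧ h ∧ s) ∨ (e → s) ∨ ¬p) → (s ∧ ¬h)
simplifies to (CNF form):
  (e ∨ s) ∧ (p ∨ s) ∧ (¬h ∨ ¬s)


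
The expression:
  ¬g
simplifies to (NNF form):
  ¬g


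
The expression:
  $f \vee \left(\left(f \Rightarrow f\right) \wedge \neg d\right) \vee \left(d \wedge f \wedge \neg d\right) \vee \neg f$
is always true.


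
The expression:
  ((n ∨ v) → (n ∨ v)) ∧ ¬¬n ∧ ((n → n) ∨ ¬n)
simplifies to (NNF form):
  n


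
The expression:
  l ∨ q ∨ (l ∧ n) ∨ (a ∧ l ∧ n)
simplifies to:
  l ∨ q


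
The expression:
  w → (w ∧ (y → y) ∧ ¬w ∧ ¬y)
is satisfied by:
  {w: False}


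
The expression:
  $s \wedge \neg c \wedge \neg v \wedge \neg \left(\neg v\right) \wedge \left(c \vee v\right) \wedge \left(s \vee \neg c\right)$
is never true.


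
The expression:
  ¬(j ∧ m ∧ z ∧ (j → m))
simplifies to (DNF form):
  ¬j ∨ ¬m ∨ ¬z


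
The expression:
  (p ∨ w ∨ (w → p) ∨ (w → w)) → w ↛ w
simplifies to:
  False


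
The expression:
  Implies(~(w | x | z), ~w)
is always true.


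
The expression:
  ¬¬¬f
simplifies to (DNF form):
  ¬f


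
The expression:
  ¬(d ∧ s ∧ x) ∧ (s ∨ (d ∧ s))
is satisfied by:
  {s: True, d: False, x: False}
  {s: True, x: True, d: False}
  {s: True, d: True, x: False}


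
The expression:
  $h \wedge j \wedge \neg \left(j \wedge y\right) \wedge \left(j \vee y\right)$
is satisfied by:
  {h: True, j: True, y: False}


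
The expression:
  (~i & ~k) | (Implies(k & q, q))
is always true.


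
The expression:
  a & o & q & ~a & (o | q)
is never true.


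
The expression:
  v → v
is always true.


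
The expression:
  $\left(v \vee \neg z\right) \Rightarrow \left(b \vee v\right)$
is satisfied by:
  {b: True, z: True, v: True}
  {b: True, z: True, v: False}
  {b: True, v: True, z: False}
  {b: True, v: False, z: False}
  {z: True, v: True, b: False}
  {z: True, v: False, b: False}
  {v: True, z: False, b: False}


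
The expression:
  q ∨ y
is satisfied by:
  {y: True, q: True}
  {y: True, q: False}
  {q: True, y: False}


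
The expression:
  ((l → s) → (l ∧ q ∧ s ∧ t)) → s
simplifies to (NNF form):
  s ∨ ¬l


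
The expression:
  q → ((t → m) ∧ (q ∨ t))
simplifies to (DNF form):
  m ∨ ¬q ∨ ¬t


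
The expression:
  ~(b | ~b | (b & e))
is never true.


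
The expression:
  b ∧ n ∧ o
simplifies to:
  b ∧ n ∧ o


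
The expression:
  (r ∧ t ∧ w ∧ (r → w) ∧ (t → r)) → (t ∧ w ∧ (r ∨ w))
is always true.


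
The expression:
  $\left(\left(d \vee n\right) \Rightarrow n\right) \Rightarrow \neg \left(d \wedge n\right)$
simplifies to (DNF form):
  $\neg d \vee \neg n$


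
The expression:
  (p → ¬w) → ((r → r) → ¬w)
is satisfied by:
  {p: True, w: False}
  {w: False, p: False}
  {w: True, p: True}


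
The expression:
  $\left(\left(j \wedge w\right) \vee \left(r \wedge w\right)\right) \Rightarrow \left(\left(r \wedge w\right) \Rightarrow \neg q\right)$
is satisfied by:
  {w: False, q: False, r: False}
  {r: True, w: False, q: False}
  {q: True, w: False, r: False}
  {r: True, q: True, w: False}
  {w: True, r: False, q: False}
  {r: True, w: True, q: False}
  {q: True, w: True, r: False}


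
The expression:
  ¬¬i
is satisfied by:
  {i: True}


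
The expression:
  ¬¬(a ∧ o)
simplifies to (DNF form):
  a ∧ o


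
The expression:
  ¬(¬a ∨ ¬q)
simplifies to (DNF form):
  a ∧ q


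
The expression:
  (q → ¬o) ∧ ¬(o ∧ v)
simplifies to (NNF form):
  (¬q ∧ ¬v) ∨ ¬o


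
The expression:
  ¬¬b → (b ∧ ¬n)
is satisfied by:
  {n: False, b: False}
  {b: True, n: False}
  {n: True, b: False}


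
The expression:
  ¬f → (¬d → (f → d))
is always true.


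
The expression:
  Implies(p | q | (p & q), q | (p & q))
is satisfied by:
  {q: True, p: False}
  {p: False, q: False}
  {p: True, q: True}


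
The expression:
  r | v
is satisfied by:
  {r: True, v: True}
  {r: True, v: False}
  {v: True, r: False}


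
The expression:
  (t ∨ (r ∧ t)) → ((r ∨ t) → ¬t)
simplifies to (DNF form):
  ¬t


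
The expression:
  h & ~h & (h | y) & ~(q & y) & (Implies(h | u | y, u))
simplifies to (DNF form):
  False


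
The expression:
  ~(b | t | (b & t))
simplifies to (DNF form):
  ~b & ~t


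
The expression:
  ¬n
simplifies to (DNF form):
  ¬n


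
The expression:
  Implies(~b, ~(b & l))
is always true.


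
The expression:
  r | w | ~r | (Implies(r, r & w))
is always true.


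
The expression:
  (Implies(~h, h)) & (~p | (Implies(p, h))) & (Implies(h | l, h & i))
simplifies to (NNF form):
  h & i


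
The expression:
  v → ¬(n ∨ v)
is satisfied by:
  {v: False}


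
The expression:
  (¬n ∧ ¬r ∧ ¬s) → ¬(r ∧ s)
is always true.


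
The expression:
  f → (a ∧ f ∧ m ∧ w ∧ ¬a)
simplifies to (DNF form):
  ¬f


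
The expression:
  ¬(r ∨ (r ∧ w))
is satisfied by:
  {r: False}


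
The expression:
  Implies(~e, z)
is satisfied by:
  {z: True, e: True}
  {z: True, e: False}
  {e: True, z: False}


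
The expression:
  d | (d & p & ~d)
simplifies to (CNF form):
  d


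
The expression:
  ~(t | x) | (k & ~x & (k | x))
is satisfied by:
  {k: True, x: False, t: False}
  {x: False, t: False, k: False}
  {k: True, t: True, x: False}


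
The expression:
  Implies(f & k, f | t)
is always true.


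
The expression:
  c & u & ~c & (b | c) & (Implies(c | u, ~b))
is never true.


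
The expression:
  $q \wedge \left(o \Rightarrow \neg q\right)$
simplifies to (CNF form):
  $q \wedge \neg o$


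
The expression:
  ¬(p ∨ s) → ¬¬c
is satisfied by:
  {p: True, c: True, s: True}
  {p: True, c: True, s: False}
  {p: True, s: True, c: False}
  {p: True, s: False, c: False}
  {c: True, s: True, p: False}
  {c: True, s: False, p: False}
  {s: True, c: False, p: False}


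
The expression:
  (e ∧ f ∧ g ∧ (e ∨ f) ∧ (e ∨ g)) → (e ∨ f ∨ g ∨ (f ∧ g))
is always true.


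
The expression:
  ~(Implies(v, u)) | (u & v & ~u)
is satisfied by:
  {v: True, u: False}


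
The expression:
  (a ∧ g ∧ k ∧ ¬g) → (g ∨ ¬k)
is always true.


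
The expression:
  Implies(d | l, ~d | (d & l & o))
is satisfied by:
  {o: True, l: True, d: False}
  {o: True, l: False, d: False}
  {l: True, o: False, d: False}
  {o: False, l: False, d: False}
  {d: True, o: True, l: True}


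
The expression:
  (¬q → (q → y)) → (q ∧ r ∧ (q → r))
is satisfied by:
  {r: True, q: True}


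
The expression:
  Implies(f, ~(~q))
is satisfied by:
  {q: True, f: False}
  {f: False, q: False}
  {f: True, q: True}


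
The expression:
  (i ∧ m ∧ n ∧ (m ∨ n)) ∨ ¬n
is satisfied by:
  {i: True, m: True, n: False}
  {i: True, m: False, n: False}
  {m: True, i: False, n: False}
  {i: False, m: False, n: False}
  {i: True, n: True, m: True}


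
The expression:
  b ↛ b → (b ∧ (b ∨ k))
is always true.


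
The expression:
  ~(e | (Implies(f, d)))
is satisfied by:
  {f: True, d: False, e: False}


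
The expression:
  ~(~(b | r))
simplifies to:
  b | r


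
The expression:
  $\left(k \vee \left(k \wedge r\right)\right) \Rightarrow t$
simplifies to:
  $t \vee \neg k$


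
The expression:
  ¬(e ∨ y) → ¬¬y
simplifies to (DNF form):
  e ∨ y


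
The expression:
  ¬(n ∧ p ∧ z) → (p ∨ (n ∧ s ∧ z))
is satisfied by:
  {n: True, p: True, z: True, s: True}
  {n: True, p: True, z: True, s: False}
  {n: True, p: True, s: True, z: False}
  {n: True, p: True, s: False, z: False}
  {p: True, z: True, s: True, n: False}
  {p: True, z: True, s: False, n: False}
  {p: True, z: False, s: True, n: False}
  {p: True, z: False, s: False, n: False}
  {n: True, z: True, s: True, p: False}


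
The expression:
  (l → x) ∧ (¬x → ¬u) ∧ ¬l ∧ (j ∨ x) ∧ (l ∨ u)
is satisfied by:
  {x: True, u: True, l: False}


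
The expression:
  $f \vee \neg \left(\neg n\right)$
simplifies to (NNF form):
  $f \vee n$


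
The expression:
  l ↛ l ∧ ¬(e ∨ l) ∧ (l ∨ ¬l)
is never true.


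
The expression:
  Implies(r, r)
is always true.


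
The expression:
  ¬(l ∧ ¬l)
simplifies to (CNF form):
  True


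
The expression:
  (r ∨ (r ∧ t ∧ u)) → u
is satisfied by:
  {u: True, r: False}
  {r: False, u: False}
  {r: True, u: True}


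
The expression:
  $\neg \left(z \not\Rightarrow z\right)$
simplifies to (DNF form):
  $\text{True}$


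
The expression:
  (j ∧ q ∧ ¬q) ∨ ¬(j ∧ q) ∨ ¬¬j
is always true.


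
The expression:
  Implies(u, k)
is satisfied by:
  {k: True, u: False}
  {u: False, k: False}
  {u: True, k: True}


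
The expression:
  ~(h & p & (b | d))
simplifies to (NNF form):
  ~h | ~p | (~b & ~d)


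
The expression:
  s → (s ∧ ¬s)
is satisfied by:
  {s: False}


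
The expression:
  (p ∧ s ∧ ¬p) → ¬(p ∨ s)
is always true.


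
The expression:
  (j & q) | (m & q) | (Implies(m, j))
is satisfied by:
  {q: True, j: True, m: False}
  {q: True, j: False, m: False}
  {j: True, q: False, m: False}
  {q: False, j: False, m: False}
  {q: True, m: True, j: True}
  {q: True, m: True, j: False}
  {m: True, j: True, q: False}


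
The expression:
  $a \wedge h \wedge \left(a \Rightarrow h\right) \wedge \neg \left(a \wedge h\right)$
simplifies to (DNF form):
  $\text{False}$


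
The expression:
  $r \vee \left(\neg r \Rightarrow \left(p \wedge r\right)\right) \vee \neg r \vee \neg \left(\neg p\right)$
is always true.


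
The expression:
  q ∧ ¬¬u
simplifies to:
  q ∧ u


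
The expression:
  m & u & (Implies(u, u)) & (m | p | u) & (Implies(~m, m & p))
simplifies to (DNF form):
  m & u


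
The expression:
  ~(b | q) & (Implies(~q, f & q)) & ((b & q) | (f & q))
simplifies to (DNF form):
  False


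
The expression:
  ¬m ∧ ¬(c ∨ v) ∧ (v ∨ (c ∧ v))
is never true.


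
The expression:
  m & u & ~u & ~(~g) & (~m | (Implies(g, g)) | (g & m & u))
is never true.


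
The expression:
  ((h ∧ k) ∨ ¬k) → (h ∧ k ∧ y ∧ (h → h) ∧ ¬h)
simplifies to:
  k ∧ ¬h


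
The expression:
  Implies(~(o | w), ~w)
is always true.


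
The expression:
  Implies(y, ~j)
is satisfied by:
  {y: False, j: False}
  {j: True, y: False}
  {y: True, j: False}


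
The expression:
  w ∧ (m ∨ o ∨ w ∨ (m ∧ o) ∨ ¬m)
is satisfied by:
  {w: True}


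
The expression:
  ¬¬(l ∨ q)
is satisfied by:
  {q: True, l: True}
  {q: True, l: False}
  {l: True, q: False}


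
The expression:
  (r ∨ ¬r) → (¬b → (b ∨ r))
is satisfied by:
  {r: True, b: True}
  {r: True, b: False}
  {b: True, r: False}


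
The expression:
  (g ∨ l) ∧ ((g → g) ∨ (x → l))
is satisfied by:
  {l: True, g: True}
  {l: True, g: False}
  {g: True, l: False}


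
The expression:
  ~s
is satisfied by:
  {s: False}


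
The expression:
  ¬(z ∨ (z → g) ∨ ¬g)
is never true.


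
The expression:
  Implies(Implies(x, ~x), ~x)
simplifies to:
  True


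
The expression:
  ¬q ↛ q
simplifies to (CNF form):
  True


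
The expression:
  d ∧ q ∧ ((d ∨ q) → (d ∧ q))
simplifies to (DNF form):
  d ∧ q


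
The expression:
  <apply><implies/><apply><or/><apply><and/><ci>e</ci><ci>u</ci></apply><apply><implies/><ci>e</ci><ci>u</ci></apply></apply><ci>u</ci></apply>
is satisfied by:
  {e: True, u: True}
  {e: True, u: False}
  {u: True, e: False}


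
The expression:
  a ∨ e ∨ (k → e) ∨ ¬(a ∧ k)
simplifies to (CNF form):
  True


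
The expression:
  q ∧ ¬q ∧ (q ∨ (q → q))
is never true.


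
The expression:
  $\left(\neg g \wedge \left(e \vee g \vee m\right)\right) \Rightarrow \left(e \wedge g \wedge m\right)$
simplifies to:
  $g \vee \left(\neg e \wedge \neg m\right)$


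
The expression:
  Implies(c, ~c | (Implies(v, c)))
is always true.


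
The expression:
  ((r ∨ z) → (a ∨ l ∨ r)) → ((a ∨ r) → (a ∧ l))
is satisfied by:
  {l: True, a: False, r: False}
  {l: False, a: False, r: False}
  {a: True, l: True, r: False}
  {r: True, a: True, l: True}


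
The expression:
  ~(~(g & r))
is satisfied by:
  {r: True, g: True}


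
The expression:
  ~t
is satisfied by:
  {t: False}


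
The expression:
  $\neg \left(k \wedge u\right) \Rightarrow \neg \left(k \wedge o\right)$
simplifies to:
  $u \vee \neg k \vee \neg o$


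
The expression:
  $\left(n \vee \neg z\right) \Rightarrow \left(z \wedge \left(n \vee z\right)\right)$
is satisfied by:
  {z: True}


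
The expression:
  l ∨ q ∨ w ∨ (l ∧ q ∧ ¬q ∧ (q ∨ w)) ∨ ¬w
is always true.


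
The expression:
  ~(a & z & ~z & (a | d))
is always true.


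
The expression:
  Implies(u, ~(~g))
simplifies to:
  g | ~u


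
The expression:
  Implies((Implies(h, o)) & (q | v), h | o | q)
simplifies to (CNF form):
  h | o | q | ~v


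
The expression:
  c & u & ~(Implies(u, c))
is never true.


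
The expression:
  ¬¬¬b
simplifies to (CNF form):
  ¬b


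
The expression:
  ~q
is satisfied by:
  {q: False}


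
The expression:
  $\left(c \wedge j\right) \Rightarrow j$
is always true.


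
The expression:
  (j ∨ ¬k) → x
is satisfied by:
  {x: True, k: True, j: False}
  {x: True, k: False, j: False}
  {j: True, x: True, k: True}
  {j: True, x: True, k: False}
  {k: True, j: False, x: False}


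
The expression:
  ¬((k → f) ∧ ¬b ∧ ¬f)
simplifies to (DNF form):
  b ∨ f ∨ k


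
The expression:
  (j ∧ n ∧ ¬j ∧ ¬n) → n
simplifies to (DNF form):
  True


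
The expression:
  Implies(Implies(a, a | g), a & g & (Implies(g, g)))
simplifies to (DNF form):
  a & g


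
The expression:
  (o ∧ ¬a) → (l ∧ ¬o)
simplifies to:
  a ∨ ¬o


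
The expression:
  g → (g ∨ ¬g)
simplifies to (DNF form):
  True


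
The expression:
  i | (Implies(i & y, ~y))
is always true.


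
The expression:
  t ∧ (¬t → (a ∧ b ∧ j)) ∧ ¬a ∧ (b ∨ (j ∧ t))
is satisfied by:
  {t: True, b: True, j: True, a: False}
  {t: True, b: True, j: False, a: False}
  {t: True, j: True, b: False, a: False}


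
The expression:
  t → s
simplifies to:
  s ∨ ¬t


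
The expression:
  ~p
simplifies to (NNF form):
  ~p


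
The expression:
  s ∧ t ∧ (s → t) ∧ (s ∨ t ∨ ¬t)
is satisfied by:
  {t: True, s: True}


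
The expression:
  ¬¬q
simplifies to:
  q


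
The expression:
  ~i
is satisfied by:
  {i: False}


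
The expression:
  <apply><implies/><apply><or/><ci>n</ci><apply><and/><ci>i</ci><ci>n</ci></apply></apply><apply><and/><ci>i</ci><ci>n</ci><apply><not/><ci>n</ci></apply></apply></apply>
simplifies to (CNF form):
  <apply><not/><ci>n</ci></apply>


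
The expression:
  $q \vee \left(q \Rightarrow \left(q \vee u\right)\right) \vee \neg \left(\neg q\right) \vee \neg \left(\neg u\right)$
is always true.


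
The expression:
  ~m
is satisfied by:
  {m: False}


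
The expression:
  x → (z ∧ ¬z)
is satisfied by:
  {x: False}


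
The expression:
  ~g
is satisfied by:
  {g: False}


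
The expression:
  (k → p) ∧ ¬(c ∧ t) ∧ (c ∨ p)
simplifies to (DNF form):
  (p ∧ ¬c) ∨ (p ∧ ¬t) ∨ (c ∧ p ∧ ¬c) ∨ (c ∧ p ∧ ¬t) ∨ (c ∧ ¬c ∧ ¬k) ∨ (c ∧ ¬k ∧ ¬t) ∨ (p ∧ ¬c ∧ ¬k) ∨ (p ∧ ¬k ∧ ¬t)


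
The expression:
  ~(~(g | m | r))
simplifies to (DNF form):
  g | m | r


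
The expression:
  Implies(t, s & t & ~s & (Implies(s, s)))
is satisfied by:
  {t: False}


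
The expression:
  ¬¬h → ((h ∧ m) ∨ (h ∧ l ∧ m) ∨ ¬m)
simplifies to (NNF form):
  True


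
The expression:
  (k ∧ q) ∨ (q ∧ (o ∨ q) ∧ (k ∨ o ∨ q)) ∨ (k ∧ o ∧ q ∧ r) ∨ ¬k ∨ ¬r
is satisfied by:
  {q: True, k: False, r: False}
  {k: False, r: False, q: False}
  {r: True, q: True, k: False}
  {r: True, k: False, q: False}
  {q: True, k: True, r: False}
  {k: True, q: False, r: False}
  {r: True, k: True, q: True}


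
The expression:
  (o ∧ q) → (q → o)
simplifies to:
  True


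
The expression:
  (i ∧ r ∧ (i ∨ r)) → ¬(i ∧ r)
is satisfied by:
  {i: False, r: False}
  {r: True, i: False}
  {i: True, r: False}


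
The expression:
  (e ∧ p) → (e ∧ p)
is always true.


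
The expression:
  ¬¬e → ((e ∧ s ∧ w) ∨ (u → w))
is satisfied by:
  {w: True, u: False, e: False}
  {u: False, e: False, w: False}
  {w: True, e: True, u: False}
  {e: True, u: False, w: False}
  {w: True, u: True, e: False}
  {u: True, w: False, e: False}
  {w: True, e: True, u: True}


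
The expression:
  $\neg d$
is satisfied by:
  {d: False}


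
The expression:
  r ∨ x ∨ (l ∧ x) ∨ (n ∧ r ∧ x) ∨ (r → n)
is always true.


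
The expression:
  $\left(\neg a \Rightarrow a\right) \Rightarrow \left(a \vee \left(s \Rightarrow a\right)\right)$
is always true.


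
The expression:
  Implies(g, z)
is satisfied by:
  {z: True, g: False}
  {g: False, z: False}
  {g: True, z: True}


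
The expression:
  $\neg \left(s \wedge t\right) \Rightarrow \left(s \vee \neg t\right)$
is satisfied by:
  {s: True, t: False}
  {t: False, s: False}
  {t: True, s: True}


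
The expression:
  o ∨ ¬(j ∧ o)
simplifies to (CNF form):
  True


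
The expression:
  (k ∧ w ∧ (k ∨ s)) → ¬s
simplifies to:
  ¬k ∨ ¬s ∨ ¬w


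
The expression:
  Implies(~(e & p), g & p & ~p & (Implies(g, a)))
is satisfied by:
  {p: True, e: True}


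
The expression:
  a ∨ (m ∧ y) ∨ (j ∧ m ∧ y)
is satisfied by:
  {a: True, m: True, y: True}
  {a: True, m: True, y: False}
  {a: True, y: True, m: False}
  {a: True, y: False, m: False}
  {m: True, y: True, a: False}


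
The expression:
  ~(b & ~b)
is always true.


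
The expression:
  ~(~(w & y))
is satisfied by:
  {w: True, y: True}


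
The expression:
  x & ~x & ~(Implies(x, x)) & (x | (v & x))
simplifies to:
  False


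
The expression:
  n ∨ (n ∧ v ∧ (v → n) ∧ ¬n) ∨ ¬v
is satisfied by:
  {n: True, v: False}
  {v: False, n: False}
  {v: True, n: True}


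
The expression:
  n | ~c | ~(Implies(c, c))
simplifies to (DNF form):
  n | ~c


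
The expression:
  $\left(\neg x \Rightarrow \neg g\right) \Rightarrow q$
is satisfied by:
  {q: True, g: True, x: False}
  {q: True, g: False, x: False}
  {x: True, q: True, g: True}
  {x: True, q: True, g: False}
  {g: True, x: False, q: False}


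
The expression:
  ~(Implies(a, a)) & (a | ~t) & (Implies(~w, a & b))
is never true.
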